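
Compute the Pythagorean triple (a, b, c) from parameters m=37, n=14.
(1173, 1036, 1565)

Euclid's formula: a = m² - n², b = 2mn, c = m² + n²
m = 37, n = 14
a = 37² - 14² = 1369 - 196 = 1173
b = 2 × 37 × 14 = 1036
c = 37² + 14² = 1369 + 196 = 1565
Verification: 1173² + 1036² = 1375929 + 1073296 = 2449225 = 1565² ✓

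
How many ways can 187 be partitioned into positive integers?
1280011042268

p(n) counts ways to write n as a sum of positive integers (order ignored).
Euler's pentagonal recurrence: p(k) = p(k-1) + p(k-2) - p(k-5) - p(k-7) + p(k-12) + p(k-15) - ... (offsets j(3j∓1)/2, signs ++--, p(0)=1, p(<0)=0).
DP table for k = 0..186: p(0)=1, p(1)=1, p(2)=2, p(3)=3, p(4)=5, p(5)=7, p(6)=11, p(7)=15, p(8)=22, p(9)=30, p(10)=42, p(11)=56, p(12)=77, p(13)=101, p(14)=135, p(15)=176, p(16)=231, p(17)=297, p(18)=385, p(19)=490, p(20)=627, p(21)=792, p(22)=1002, p(23)=1255, p(24)=1575, p(25)=1958, p(26)=2436, p(27)=3010, p(28)=3718, p(29)=4565, p(30)=5604, p(31)=6842, p(32)=8349, p(33)=10143, p(34)=12310, p(35)=14883, p(36)=17977, p(37)=21637, p(38)=26015, p(39)=31185, p(40)=37338, p(41)=44583, p(42)=53174, p(43)=63261, p(44)=75175, p(45)=89134, p(46)=105558, p(47)=124754, p(48)=147273, p(49)=173525, p(50)=204226, p(51)=239943, p(52)=281589, p(53)=329931, p(54)=386155, p(55)=451276, p(56)=526823, p(57)=614154, p(58)=715220, p(59)=831820, p(60)=966467, p(61)=1121505, p(62)=1300156, p(63)=1505499, p(64)=1741630, p(65)=2012558, p(66)=2323520, p(67)=2679689, p(68)=3087735, p(69)=3554345, p(70)=4087968, p(71)=4697205, p(72)=5392783, p(73)=6185689, p(74)=7089500, p(75)=8118264, p(76)=9289091, p(77)=10619863, p(78)=12132164, p(79)=13848650, p(80)=15796476, p(81)=18004327, p(82)=20506255, p(83)=23338469, p(84)=26543660, p(85)=30167357, p(86)=34262962, p(87)=38887673, p(88)=44108109, p(89)=49995925, p(90)=56634173, p(91)=64112359, p(92)=72533807, p(93)=82010177, p(94)=92669720, p(95)=104651419, p(96)=118114304, p(97)=133230930, p(98)=150198136, p(99)=169229875, p(100)=190569292, p(101)=214481126, p(102)=241265379, p(103)=271248950, p(104)=304801365, p(105)=342325709, p(106)=384276336, p(107)=431149389, p(108)=483502844, p(109)=541946240, p(110)=607163746, p(111)=679903203, p(112)=761002156, p(113)=851376628, p(114)=952050665, p(115)=1064144451, p(116)=1188908248, p(117)=1327710076, p(118)=1482074143, p(119)=1653668665, p(120)=1844349560, p(121)=2056148051, p(122)=2291320912, p(123)=2552338241, p(124)=2841940500, p(125)=3163127352, p(126)=3519222692, p(127)=3913864295, p(128)=4351078600, p(129)=4835271870, p(130)=5371315400, p(131)=5964539504, p(132)=6620830889, p(133)=7346629512, p(134)=8149040695, p(135)=9035836076, p(136)=10015581680, p(137)=11097645016, p(138)=12292341831, p(139)=13610949895, p(140)=15065878135, p(141)=16670689208, p(142)=18440293320, p(143)=20390982757, p(144)=22540654445, p(145)=24908858009, p(146)=27517052599, p(147)=30388671978, p(148)=33549419497, p(149)=37027355200, p(150)=40853235313, p(151)=45060624582, p(152)=49686288421, p(153)=54770336324, p(154)=60356673280, p(155)=66493182097, p(156)=73232243759, p(157)=80630964769, p(158)=88751778802, p(159)=97662728555, p(160)=107438159466, p(161)=118159068427, p(162)=129913904637, p(163)=142798995930, p(164)=156919475295, p(165)=172389800255, p(166)=189334822579, p(167)=207890420102, p(168)=228204732751, p(169)=250438925115, p(170)=274768617130, p(171)=301384802048, p(172)=330495499613, p(173)=362326859895, p(174)=397125074750, p(175)=435157697830, p(176)=476715857290, p(177)=522115831195, p(178)=571701605655, p(179)=625846753120, p(180)=684957390936, p(181)=749474411781, p(182)=819876908323, p(183)=896684817527, p(184)=980462880430, p(185)=1071823774337, p(186)=1171432692373.
Final step: p(187) = p(186) + p(185) - p(182) - p(180) + p(175) + p(172) - p(165) - p(161) + p(152) + p(147) - p(136) - p(130) + p(117) + p(110) - p(95) - p(87) + p(70) + p(61) - p(42) - p(32) + p(11) + p(0)
= 1171432692373 + 1071823774337 - 819876908323 - 684957390936 + 435157697830 + 330495499613 - 172389800255 - 118159068427 + 49686288421 + 30388671978 - 10015581680 - 5371315400 + 1327710076 + 607163746 - 104651419 - 38887673 + 4087968 + 1121505 - 53174 - 8349 + 56 + 1
= 1280011042268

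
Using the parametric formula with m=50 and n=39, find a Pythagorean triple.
(979, 3900, 4021)

Euclid's formula: a = m² - n², b = 2mn, c = m² + n²
m = 50, n = 39
a = 50² - 39² = 2500 - 1521 = 979
b = 2 × 50 × 39 = 3900
c = 50² + 39² = 2500 + 1521 = 4021
Verification: 979² + 3900² = 958441 + 15210000 = 16168441 = 4021² ✓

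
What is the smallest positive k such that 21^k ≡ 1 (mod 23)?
22

23 is prime, so ord(21) divides φ(23) = 22.
Divisors of 22: 1, 2, 11, 22.
Repeated squaring: 21^1 ≡ 21, 21^2 ≡ 4, 21^4 ≡ 16, 21^8 ≡ 3, 21^16 ≡ 9 (mod 23).
Test 21^d mod 23 for each divisor d in increasing order:
21^1 ≡ 21
21^2 ≡ 4
21^11 = 21^8·21^2·21^1 ≡ 22
21^22 = 21^16·21^4·21^2 ≡ 1  ← first divisor giving 1
The order is 22.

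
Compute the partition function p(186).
1171432692373

p(n) counts ways to write n as a sum of positive integers (order ignored).
Euler's pentagonal recurrence: p(k) = p(k-1) + p(k-2) - p(k-5) - p(k-7) + p(k-12) + p(k-15) - ... (offsets j(3j∓1)/2, signs ++--, p(0)=1, p(<0)=0).
DP table for k = 0..185: p(0)=1, p(1)=1, p(2)=2, p(3)=3, p(4)=5, p(5)=7, p(6)=11, p(7)=15, p(8)=22, p(9)=30, p(10)=42, p(11)=56, p(12)=77, p(13)=101, p(14)=135, p(15)=176, p(16)=231, p(17)=297, p(18)=385, p(19)=490, p(20)=627, p(21)=792, p(22)=1002, p(23)=1255, p(24)=1575, p(25)=1958, p(26)=2436, p(27)=3010, p(28)=3718, p(29)=4565, p(30)=5604, p(31)=6842, p(32)=8349, p(33)=10143, p(34)=12310, p(35)=14883, p(36)=17977, p(37)=21637, p(38)=26015, p(39)=31185, p(40)=37338, p(41)=44583, p(42)=53174, p(43)=63261, p(44)=75175, p(45)=89134, p(46)=105558, p(47)=124754, p(48)=147273, p(49)=173525, p(50)=204226, p(51)=239943, p(52)=281589, p(53)=329931, p(54)=386155, p(55)=451276, p(56)=526823, p(57)=614154, p(58)=715220, p(59)=831820, p(60)=966467, p(61)=1121505, p(62)=1300156, p(63)=1505499, p(64)=1741630, p(65)=2012558, p(66)=2323520, p(67)=2679689, p(68)=3087735, p(69)=3554345, p(70)=4087968, p(71)=4697205, p(72)=5392783, p(73)=6185689, p(74)=7089500, p(75)=8118264, p(76)=9289091, p(77)=10619863, p(78)=12132164, p(79)=13848650, p(80)=15796476, p(81)=18004327, p(82)=20506255, p(83)=23338469, p(84)=26543660, p(85)=30167357, p(86)=34262962, p(87)=38887673, p(88)=44108109, p(89)=49995925, p(90)=56634173, p(91)=64112359, p(92)=72533807, p(93)=82010177, p(94)=92669720, p(95)=104651419, p(96)=118114304, p(97)=133230930, p(98)=150198136, p(99)=169229875, p(100)=190569292, p(101)=214481126, p(102)=241265379, p(103)=271248950, p(104)=304801365, p(105)=342325709, p(106)=384276336, p(107)=431149389, p(108)=483502844, p(109)=541946240, p(110)=607163746, p(111)=679903203, p(112)=761002156, p(113)=851376628, p(114)=952050665, p(115)=1064144451, p(116)=1188908248, p(117)=1327710076, p(118)=1482074143, p(119)=1653668665, p(120)=1844349560, p(121)=2056148051, p(122)=2291320912, p(123)=2552338241, p(124)=2841940500, p(125)=3163127352, p(126)=3519222692, p(127)=3913864295, p(128)=4351078600, p(129)=4835271870, p(130)=5371315400, p(131)=5964539504, p(132)=6620830889, p(133)=7346629512, p(134)=8149040695, p(135)=9035836076, p(136)=10015581680, p(137)=11097645016, p(138)=12292341831, p(139)=13610949895, p(140)=15065878135, p(141)=16670689208, p(142)=18440293320, p(143)=20390982757, p(144)=22540654445, p(145)=24908858009, p(146)=27517052599, p(147)=30388671978, p(148)=33549419497, p(149)=37027355200, p(150)=40853235313, p(151)=45060624582, p(152)=49686288421, p(153)=54770336324, p(154)=60356673280, p(155)=66493182097, p(156)=73232243759, p(157)=80630964769, p(158)=88751778802, p(159)=97662728555, p(160)=107438159466, p(161)=118159068427, p(162)=129913904637, p(163)=142798995930, p(164)=156919475295, p(165)=172389800255, p(166)=189334822579, p(167)=207890420102, p(168)=228204732751, p(169)=250438925115, p(170)=274768617130, p(171)=301384802048, p(172)=330495499613, p(173)=362326859895, p(174)=397125074750, p(175)=435157697830, p(176)=476715857290, p(177)=522115831195, p(178)=571701605655, p(179)=625846753120, p(180)=684957390936, p(181)=749474411781, p(182)=819876908323, p(183)=896684817527, p(184)=980462880430, p(185)=1071823774337.
Final step: p(186) = p(185) + p(184) - p(181) - p(179) + p(174) + p(171) - p(164) - p(160) + p(151) + p(146) - p(135) - p(129) + p(116) + p(109) - p(94) - p(86) + p(69) + p(60) - p(41) - p(31) + p(10)
= 1071823774337 + 980462880430 - 749474411781 - 625846753120 + 397125074750 + 301384802048 - 156919475295 - 107438159466 + 45060624582 + 27517052599 - 9035836076 - 4835271870 + 1188908248 + 541946240 - 92669720 - 34262962 + 3554345 + 966467 - 44583 - 6842 + 42
= 1171432692373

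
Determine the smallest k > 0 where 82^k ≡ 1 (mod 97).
96

97 is prime, so ord(82) divides φ(97) = 96.
Divisors of 96: 1, 2, 3, 4, 6, 8, 12, 16, 24, 32, 48, 96.
Repeated squaring: 82^1 ≡ 82, 82^2 ≡ 31, 82^4 ≡ 88, 82^8 ≡ 81, 82^16 ≡ 62, 82^32 ≡ 61, 82^64 ≡ 35 (mod 97).
Test 82^d mod 97 for each divisor d in increasing order:
82^1 ≡ 82
82^2 ≡ 31
82^3 = 82^2·82^1 ≡ 20
82^4 ≡ 88
82^6 = 82^4·82^2 ≡ 12
82^8 ≡ 81
82^12 = 82^8·82^4 ≡ 47
82^16 ≡ 62
82^24 = 82^16·82^8 ≡ 75
82^32 ≡ 61
82^48 = 82^32·82^16 ≡ 96
82^96 = 82^64·82^32 ≡ 1  ← first divisor giving 1
The order is 96.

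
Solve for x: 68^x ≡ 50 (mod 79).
34

Baby-step giant-step with step n = ⌈√79⌉ = 9.
Baby steps 68^j mod 79 (j:value) for j=0..8: 0:1, 1:68, 2:42, 3:12, 4:26, 5:30, 6:65, 7:75, 8:44.
Giant-step multiplier: 68^(-9) ≡ 68^(78-9) = 68^69 ≡ 71 (mod 79).
Giant steps γ_i = 50·71^i mod 79: γ_0=50, γ_1=74, γ_2=40, γ_3=75 (in table at j=7).
x = i·n + j = 3·9 + 7 = 34.
Check: 68^34 ≡ 50 (mod 79).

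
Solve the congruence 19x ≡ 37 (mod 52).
x ≡ 43 (mod 52)

gcd(19, 52) = 1, which divides 37, so solutions exist.
Find 19^(-1) mod 52 by the extended Euclidean algorithm:
52 = 2 × 19 + 14  ⟹  14 = (1)·52 + (-2)·19
19 = 1 × 14 + 5  ⟹  5 = (-1)·52 + (3)·19
14 = 2 × 5 + 4  ⟹  4 = (3)·52 + (-8)·19
5 = 1 × 4 + 1  ⟹  1 = (-4)·52 + (11)·19
So (11)·19 ≡ 1 (mod 52), i.e. 19^(-1) ≡ 11 (mod 52).
x ≡ 11 × 37 = 407 ≡ 43 (mod 52).
Check: 19 × 43 = 817 ≡ 37 (mod 52).
Unique solution: x ≡ 43 (mod 52)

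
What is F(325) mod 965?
120

Matrix identity: Q^n = [[F_(n+1), F_n], [F_n, F_(n-1)]] with Q = [[1,1],[1,0]].
n = 325 = 101000101₂. Square-and-multiply, entries mod 965:
Q^1 = [[1,1],[1,0]]
Q^2 = (Q^1)² = [[2,1],[1,1]]
Q^5 = (Q^2)²·Q = [[8,5],[5,3]]
Q^10 = (Q^5)² = [[89,55],[55,34]]
Q^20 = (Q^10)² = [[331,10],[10,321]]
Q^40 = (Q^20)² = [[616,730],[730,851]]
Q^81 = (Q^40)²·Q = [[191,431],[431,725]]
Q^162 = (Q^81)² = [[292,111],[111,181]]
Q^325 = (Q^162)²·Q = [[513,120],[120,393]]
F_325 mod 965 = Q^325[0][1] = 120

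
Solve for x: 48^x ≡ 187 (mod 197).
72

Baby-step giant-step with step n = ⌈√197⌉ = 15.
Baby steps 48^j mod 197 (j:value) for j=0..14: 0:1, 1:48, 2:137, 3:75, 4:54, 5:31, 6:109, 7:110, 8:158, 9:98, 10:173, 11:30, 12:61, 13:170, 14:83.
Giant-step multiplier: 48^(-15) ≡ 48^(196-15) = 48^181 ≡ 103 (mod 197).
Giant steps γ_i = 187·103^i mod 197: γ_0=187, γ_1=152, γ_2=93, γ_3=123, γ_4=61 (in table at j=12).
x = i·n + j = 4·15 + 12 = 72.
Check: 48^72 ≡ 187 (mod 197).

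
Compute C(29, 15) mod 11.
4

Using Lucas' theorem:
Write n=29 and k=15 in base 11:
n in base 11: [2, 7]
k in base 11: [1, 4]
C(29,15) mod 11 = ∏ C(n_i, k_i) mod 11
Digit binomials (mod 11): C(2,1) = 2; C(7,4) = 35 ≡ 2
Product: 2 × 2 = 4 ≡ 4 (mod 11)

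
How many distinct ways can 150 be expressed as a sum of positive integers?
40853235313

p(n) counts ways to write n as a sum of positive integers (order ignored).
Euler's pentagonal recurrence: p(k) = p(k-1) + p(k-2) - p(k-5) - p(k-7) + p(k-12) + p(k-15) - ... (offsets j(3j∓1)/2, signs ++--, p(0)=1, p(<0)=0).
DP table for k = 0..149: p(0)=1, p(1)=1, p(2)=2, p(3)=3, p(4)=5, p(5)=7, p(6)=11, p(7)=15, p(8)=22, p(9)=30, p(10)=42, p(11)=56, p(12)=77, p(13)=101, p(14)=135, p(15)=176, p(16)=231, p(17)=297, p(18)=385, p(19)=490, p(20)=627, p(21)=792, p(22)=1002, p(23)=1255, p(24)=1575, p(25)=1958, p(26)=2436, p(27)=3010, p(28)=3718, p(29)=4565, p(30)=5604, p(31)=6842, p(32)=8349, p(33)=10143, p(34)=12310, p(35)=14883, p(36)=17977, p(37)=21637, p(38)=26015, p(39)=31185, p(40)=37338, p(41)=44583, p(42)=53174, p(43)=63261, p(44)=75175, p(45)=89134, p(46)=105558, p(47)=124754, p(48)=147273, p(49)=173525, p(50)=204226, p(51)=239943, p(52)=281589, p(53)=329931, p(54)=386155, p(55)=451276, p(56)=526823, p(57)=614154, p(58)=715220, p(59)=831820, p(60)=966467, p(61)=1121505, p(62)=1300156, p(63)=1505499, p(64)=1741630, p(65)=2012558, p(66)=2323520, p(67)=2679689, p(68)=3087735, p(69)=3554345, p(70)=4087968, p(71)=4697205, p(72)=5392783, p(73)=6185689, p(74)=7089500, p(75)=8118264, p(76)=9289091, p(77)=10619863, p(78)=12132164, p(79)=13848650, p(80)=15796476, p(81)=18004327, p(82)=20506255, p(83)=23338469, p(84)=26543660, p(85)=30167357, p(86)=34262962, p(87)=38887673, p(88)=44108109, p(89)=49995925, p(90)=56634173, p(91)=64112359, p(92)=72533807, p(93)=82010177, p(94)=92669720, p(95)=104651419, p(96)=118114304, p(97)=133230930, p(98)=150198136, p(99)=169229875, p(100)=190569292, p(101)=214481126, p(102)=241265379, p(103)=271248950, p(104)=304801365, p(105)=342325709, p(106)=384276336, p(107)=431149389, p(108)=483502844, p(109)=541946240, p(110)=607163746, p(111)=679903203, p(112)=761002156, p(113)=851376628, p(114)=952050665, p(115)=1064144451, p(116)=1188908248, p(117)=1327710076, p(118)=1482074143, p(119)=1653668665, p(120)=1844349560, p(121)=2056148051, p(122)=2291320912, p(123)=2552338241, p(124)=2841940500, p(125)=3163127352, p(126)=3519222692, p(127)=3913864295, p(128)=4351078600, p(129)=4835271870, p(130)=5371315400, p(131)=5964539504, p(132)=6620830889, p(133)=7346629512, p(134)=8149040695, p(135)=9035836076, p(136)=10015581680, p(137)=11097645016, p(138)=12292341831, p(139)=13610949895, p(140)=15065878135, p(141)=16670689208, p(142)=18440293320, p(143)=20390982757, p(144)=22540654445, p(145)=24908858009, p(146)=27517052599, p(147)=30388671978, p(148)=33549419497, p(149)=37027355200.
Final step: p(150) = p(149) + p(148) - p(145) - p(143) + p(138) + p(135) - p(128) - p(124) + p(115) + p(110) - p(99) - p(93) + p(80) + p(73) - p(58) - p(50) + p(33) + p(24) - p(5)
= 37027355200 + 33549419497 - 24908858009 - 20390982757 + 12292341831 + 9035836076 - 4351078600 - 2841940500 + 1064144451 + 607163746 - 169229875 - 82010177 + 15796476 + 6185689 - 715220 - 204226 + 10143 + 1575 - 7
= 40853235313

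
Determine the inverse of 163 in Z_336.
235

gcd(163, 336) = 1, so the inverse exists.
Extended Euclidean algorithm on (336, 163):
336 = 2 × 163 + 10  ⟹  10 = (1)·336 + (-2)·163
163 = 16 × 10 + 3  ⟹  3 = (-16)·336 + (33)·163
10 = 3 × 3 + 1  ⟹  1 = (49)·336 + (-101)·163
So (-101)·163 ≡ 1 (mod 336), i.e. 163^(-1) ≡ -101 ≡ 235 (mod 336).
Check: 163 × 235 = 38305 ≡ 1 (mod 336)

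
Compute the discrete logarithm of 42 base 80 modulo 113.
7

Baby-step giant-step with step n = ⌈√113⌉ = 11.
Baby steps 80^j mod 113 (j:value) for j=0..10: 0:1, 1:80, 2:72, 3:110, 4:99, 5:10, 6:9, 7:42, 8:83, 9:86, 10:100.
h = 42 is already in the table at j=7, so x = 7.
Check: 80^7 ≡ 42 (mod 113).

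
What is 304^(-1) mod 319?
85

gcd(304, 319) = 1, so the inverse exists.
Extended Euclidean algorithm on (319, 304):
319 = 1 × 304 + 15  ⟹  15 = (1)·319 + (-1)·304
304 = 20 × 15 + 4  ⟹  4 = (-20)·319 + (21)·304
15 = 3 × 4 + 3  ⟹  3 = (61)·319 + (-64)·304
4 = 1 × 3 + 1  ⟹  1 = (-81)·319 + (85)·304
So (85)·304 ≡ 1 (mod 319), i.e. 304^(-1) ≡ 85 (mod 319).
Check: 304 × 85 = 25840 ≡ 1 (mod 319)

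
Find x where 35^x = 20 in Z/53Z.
17

Baby-step giant-step with step n = ⌈√53⌉ = 8.
Baby steps 35^j mod 53 (j:value) for j=0..7: 0:1, 1:35, 2:6, 3:51, 4:36, 5:41, 6:4, 7:34.
Giant-step multiplier: 35^(-8) ≡ 35^(52-8) = 35^44 ≡ 42 (mod 53).
Giant steps γ_i = 20·42^i mod 53: γ_0=20, γ_1=45, γ_2=35 (in table at j=1).
x = i·n + j = 2·8 + 1 = 17.
Check: 35^17 ≡ 20 (mod 53).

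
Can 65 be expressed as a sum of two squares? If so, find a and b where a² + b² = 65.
1² + 8² (a=1, b=8)

Factorization: 65 = 5 × 13
By Fermat: n is sum of two squares iff every prime p ≡ 3 (mod 4) appears to even power.
All primes ≡ 3 (mod 4) appear to even power.
Search a = 0, 1, 2, … for 65 - a² a perfect square: first hit at a = 1: 65 - 1 = 64 = 8².
65 = 1² + 8² = 1 + 64 ✓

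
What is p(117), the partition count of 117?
1327710076

p(n) counts ways to write n as a sum of positive integers (order ignored).
Euler's pentagonal recurrence: p(k) = p(k-1) + p(k-2) - p(k-5) - p(k-7) + p(k-12) + p(k-15) - ... (offsets j(3j∓1)/2, signs ++--, p(0)=1, p(<0)=0).
DP table for k = 0..116: p(0)=1, p(1)=1, p(2)=2, p(3)=3, p(4)=5, p(5)=7, p(6)=11, p(7)=15, p(8)=22, p(9)=30, p(10)=42, p(11)=56, p(12)=77, p(13)=101, p(14)=135, p(15)=176, p(16)=231, p(17)=297, p(18)=385, p(19)=490, p(20)=627, p(21)=792, p(22)=1002, p(23)=1255, p(24)=1575, p(25)=1958, p(26)=2436, p(27)=3010, p(28)=3718, p(29)=4565, p(30)=5604, p(31)=6842, p(32)=8349, p(33)=10143, p(34)=12310, p(35)=14883, p(36)=17977, p(37)=21637, p(38)=26015, p(39)=31185, p(40)=37338, p(41)=44583, p(42)=53174, p(43)=63261, p(44)=75175, p(45)=89134, p(46)=105558, p(47)=124754, p(48)=147273, p(49)=173525, p(50)=204226, p(51)=239943, p(52)=281589, p(53)=329931, p(54)=386155, p(55)=451276, p(56)=526823, p(57)=614154, p(58)=715220, p(59)=831820, p(60)=966467, p(61)=1121505, p(62)=1300156, p(63)=1505499, p(64)=1741630, p(65)=2012558, p(66)=2323520, p(67)=2679689, p(68)=3087735, p(69)=3554345, p(70)=4087968, p(71)=4697205, p(72)=5392783, p(73)=6185689, p(74)=7089500, p(75)=8118264, p(76)=9289091, p(77)=10619863, p(78)=12132164, p(79)=13848650, p(80)=15796476, p(81)=18004327, p(82)=20506255, p(83)=23338469, p(84)=26543660, p(85)=30167357, p(86)=34262962, p(87)=38887673, p(88)=44108109, p(89)=49995925, p(90)=56634173, p(91)=64112359, p(92)=72533807, p(93)=82010177, p(94)=92669720, p(95)=104651419, p(96)=118114304, p(97)=133230930, p(98)=150198136, p(99)=169229875, p(100)=190569292, p(101)=214481126, p(102)=241265379, p(103)=271248950, p(104)=304801365, p(105)=342325709, p(106)=384276336, p(107)=431149389, p(108)=483502844, p(109)=541946240, p(110)=607163746, p(111)=679903203, p(112)=761002156, p(113)=851376628, p(114)=952050665, p(115)=1064144451, p(116)=1188908248.
Final step: p(117) = p(116) + p(115) - p(112) - p(110) + p(105) + p(102) - p(95) - p(91) + p(82) + p(77) - p(66) - p(60) + p(47) + p(40) - p(25) - p(17) + p(0)
= 1188908248 + 1064144451 - 761002156 - 607163746 + 342325709 + 241265379 - 104651419 - 64112359 + 20506255 + 10619863 - 2323520 - 966467 + 124754 + 37338 - 1958 - 297 + 1
= 1327710076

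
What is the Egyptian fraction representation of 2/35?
1/18 + 1/630

Greedy algorithm:
2/35: ceiling(35/2) = 18, use 1/18
1/630: ceiling(630/1) = 630, use 1/630
Result: 2/35 = 1/18 + 1/630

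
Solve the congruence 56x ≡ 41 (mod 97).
x ≡ 96 (mod 97)

gcd(56, 97) = 1, which divides 41, so solutions exist.
Find 56^(-1) mod 97 by the extended Euclidean algorithm:
97 = 1 × 56 + 41  ⟹  41 = (1)·97 + (-1)·56
56 = 1 × 41 + 15  ⟹  15 = (-1)·97 + (2)·56
41 = 2 × 15 + 11  ⟹  11 = (3)·97 + (-5)·56
15 = 1 × 11 + 4  ⟹  4 = (-4)·97 + (7)·56
11 = 2 × 4 + 3  ⟹  3 = (11)·97 + (-19)·56
4 = 1 × 3 + 1  ⟹  1 = (-15)·97 + (26)·56
So (26)·56 ≡ 1 (mod 97), i.e. 56^(-1) ≡ 26 (mod 97).
x ≡ 26 × 41 = 1066 ≡ 96 (mod 97).
Check: 56 × 96 = 5376 ≡ 41 (mod 97).
Unique solution: x ≡ 96 (mod 97)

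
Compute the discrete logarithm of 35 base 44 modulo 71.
43

Baby-step giant-step with step n = ⌈√71⌉ = 9.
Baby steps 44^j mod 71 (j:value) for j=0..8: 0:1, 1:44, 2:19, 3:55, 4:6, 5:51, 6:43, 7:46, 8:36.
Giant-step multiplier: 44^(-9) ≡ 44^(70-9) = 44^61 ≡ 42 (mod 71).
Giant steps γ_i = 35·42^i mod 71: γ_0=35, γ_1=50, γ_2=41, γ_3=18, γ_4=46 (in table at j=7).
x = i·n + j = 4·9 + 7 = 43.
Check: 44^43 ≡ 35 (mod 71).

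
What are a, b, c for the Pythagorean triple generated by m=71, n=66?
(685, 9372, 9397)

Euclid's formula: a = m² - n², b = 2mn, c = m² + n²
m = 71, n = 66
a = 71² - 66² = 5041 - 4356 = 685
b = 2 × 71 × 66 = 9372
c = 71² + 66² = 5041 + 4356 = 9397
Verification: 685² + 9372² = 469225 + 87834384 = 88303609 = 9397² ✓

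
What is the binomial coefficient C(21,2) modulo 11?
1

Using Lucas' theorem:
Write n=21 and k=2 in base 11:
n in base 11: [1, 10]
k in base 11: [0, 2]
C(21,2) mod 11 = ∏ C(n_i, k_i) mod 11
Digit binomials (mod 11): C(1,0) = 1; C(10,2) = 45 ≡ 1
Product: 1 × 1 = 1 ≡ 1 (mod 11)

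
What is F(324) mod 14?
10

Matrix identity: Q^n = [[F_(n+1), F_n], [F_n, F_(n-1)]] with Q = [[1,1],[1,0]].
n = 324 = 101000100₂. Square-and-multiply, entries mod 14:
Q^1 = [[1,1],[1,0]]
Q^2 = (Q^1)² = [[2,1],[1,1]]
Q^5 = (Q^2)²·Q = [[8,5],[5,3]]
Q^10 = (Q^5)² = [[5,13],[13,6]]
Q^20 = (Q^10)² = [[12,3],[3,9]]
Q^40 = (Q^20)² = [[13,7],[7,6]]
Q^81 = (Q^40)²·Q = [[1,8],[8,7]]
Q^162 = (Q^81)² = [[9,8],[8,1]]
Q^324 = (Q^162)² = [[5,10],[10,9]]
F_324 mod 14 = Q^324[0][1] = 10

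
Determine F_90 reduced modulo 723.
349

Matrix identity: Q^n = [[F_(n+1), F_n], [F_n, F_(n-1)]] with Q = [[1,1],[1,0]].
n = 90 = 1011010₂. Square-and-multiply, entries mod 723:
Q^1 = [[1,1],[1,0]]
Q^2 = (Q^1)² = [[2,1],[1,1]]
Q^5 = (Q^2)²·Q = [[8,5],[5,3]]
Q^11 = (Q^5)²·Q = [[144,89],[89,55]]
Q^22 = (Q^11)² = [[460,359],[359,101]]
Q^45 = (Q^22)²·Q = [[353,671],[671,405]]
Q^90 = (Q^45)² = [[65,349],[349,439]]
F_90 mod 723 = Q^90[0][1] = 349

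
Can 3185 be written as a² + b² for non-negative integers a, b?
7² + 56² (a=7, b=56)

Factorization: 3185 = 5 × 7^2 × 13
By Fermat: n is sum of two squares iff every prime p ≡ 3 (mod 4) appears to even power.
All primes ≡ 3 (mod 4) appear to even power.
Search a = 0, 1, 2, … for 3185 - a² a perfect square: first hit at a = 7: 3185 - 49 = 3136 = 56².
3185 = 7² + 56² = 49 + 3136 ✓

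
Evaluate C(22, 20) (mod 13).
10

Using Lucas' theorem:
Write n=22 and k=20 in base 13:
n in base 13: [1, 9]
k in base 13: [1, 7]
C(22,20) mod 13 = ∏ C(n_i, k_i) mod 13
Digit binomials (mod 13): C(1,1) = 1; C(9,7) = 36 ≡ 10
Product: 1 × 10 = 10 ≡ 10 (mod 13)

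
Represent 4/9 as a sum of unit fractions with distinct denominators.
1/3 + 1/9

Greedy algorithm:
4/9: ceiling(9/4) = 3, use 1/3
1/9: ceiling(9/1) = 9, use 1/9
Result: 4/9 = 1/3 + 1/9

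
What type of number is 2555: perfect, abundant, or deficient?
deficient

Proper divisors of 2555: sum = 1 + 5 + 7 + 35 + 73 + 365 + 511 = 997
Since 997 < 2555, 2555 is deficient.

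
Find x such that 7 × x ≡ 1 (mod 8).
7

gcd(7, 8) = 1, so the inverse exists.
Extended Euclidean algorithm on (8, 7):
8 = 1 × 7 + 1  ⟹  1 = (1)·8 + (-1)·7
So (-1)·7 ≡ 1 (mod 8), i.e. 7^(-1) ≡ -1 ≡ 7 (mod 8).
Check: 7 × 7 = 49 ≡ 1 (mod 8)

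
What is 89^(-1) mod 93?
23

gcd(89, 93) = 1, so the inverse exists.
Extended Euclidean algorithm on (93, 89):
93 = 1 × 89 + 4  ⟹  4 = (1)·93 + (-1)·89
89 = 22 × 4 + 1  ⟹  1 = (-22)·93 + (23)·89
So (23)·89 ≡ 1 (mod 93), i.e. 89^(-1) ≡ 23 (mod 93).
Check: 89 × 23 = 2047 ≡ 1 (mod 93)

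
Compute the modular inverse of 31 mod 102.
79

gcd(31, 102) = 1, so the inverse exists.
Extended Euclidean algorithm on (102, 31):
102 = 3 × 31 + 9  ⟹  9 = (1)·102 + (-3)·31
31 = 3 × 9 + 4  ⟹  4 = (-3)·102 + (10)·31
9 = 2 × 4 + 1  ⟹  1 = (7)·102 + (-23)·31
So (-23)·31 ≡ 1 (mod 102), i.e. 31^(-1) ≡ -23 ≡ 79 (mod 102).
Check: 31 × 79 = 2449 ≡ 1 (mod 102)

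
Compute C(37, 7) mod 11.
0

Using Lucas' theorem:
Write n=37 and k=7 in base 11:
n in base 11: [3, 4]
k in base 11: [0, 7]
C(37,7) mod 11 = ∏ C(n_i, k_i) mod 11
Digit binomials (mod 11): C(3,0) = 1; C(4,7) = 0 (k_i > n_i)
Product: 1 × 0 = 0 ≡ 0 (mod 11)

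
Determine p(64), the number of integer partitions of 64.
1741630

p(n) counts ways to write n as a sum of positive integers (order ignored).
Euler's pentagonal recurrence: p(k) = p(k-1) + p(k-2) - p(k-5) - p(k-7) + p(k-12) + p(k-15) - ... (offsets j(3j∓1)/2, signs ++--, p(0)=1, p(<0)=0).
DP table for k = 0..63: p(0)=1, p(1)=1, p(2)=2, p(3)=3, p(4)=5, p(5)=7, p(6)=11, p(7)=15, p(8)=22, p(9)=30, p(10)=42, p(11)=56, p(12)=77, p(13)=101, p(14)=135, p(15)=176, p(16)=231, p(17)=297, p(18)=385, p(19)=490, p(20)=627, p(21)=792, p(22)=1002, p(23)=1255, p(24)=1575, p(25)=1958, p(26)=2436, p(27)=3010, p(28)=3718, p(29)=4565, p(30)=5604, p(31)=6842, p(32)=8349, p(33)=10143, p(34)=12310, p(35)=14883, p(36)=17977, p(37)=21637, p(38)=26015, p(39)=31185, p(40)=37338, p(41)=44583, p(42)=53174, p(43)=63261, p(44)=75175, p(45)=89134, p(46)=105558, p(47)=124754, p(48)=147273, p(49)=173525, p(50)=204226, p(51)=239943, p(52)=281589, p(53)=329931, p(54)=386155, p(55)=451276, p(56)=526823, p(57)=614154, p(58)=715220, p(59)=831820, p(60)=966467, p(61)=1121505, p(62)=1300156, p(63)=1505499.
Final step: p(64) = p(63) + p(62) - p(59) - p(57) + p(52) + p(49) - p(42) - p(38) + p(29) + p(24) - p(13) - p(7)
= 1505499 + 1300156 - 831820 - 614154 + 281589 + 173525 - 53174 - 26015 + 4565 + 1575 - 101 - 15
= 1741630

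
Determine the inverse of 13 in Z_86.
53

gcd(13, 86) = 1, so the inverse exists.
Extended Euclidean algorithm on (86, 13):
86 = 6 × 13 + 8  ⟹  8 = (1)·86 + (-6)·13
13 = 1 × 8 + 5  ⟹  5 = (-1)·86 + (7)·13
8 = 1 × 5 + 3  ⟹  3 = (2)·86 + (-13)·13
5 = 1 × 3 + 2  ⟹  2 = (-3)·86 + (20)·13
3 = 1 × 2 + 1  ⟹  1 = (5)·86 + (-33)·13
So (-33)·13 ≡ 1 (mod 86), i.e. 13^(-1) ≡ -33 ≡ 53 (mod 86).
Check: 13 × 53 = 689 ≡ 1 (mod 86)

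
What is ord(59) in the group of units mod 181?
5

181 is prime, so ord(59) divides φ(181) = 180.
Divisors of 180: 1, 2, 3, 4, 5, 6, 9, 10, 12, 15, 18, 20, 30, 36, 45, 60, 90, 180.
Repeated squaring: 59^1 ≡ 59, 59^2 ≡ 42, 59^4 ≡ 135, 59^8 ≡ 125, 59^16 ≡ 59, 59^32 ≡ 42, 59^64 ≡ 135, 59^128 ≡ 125 (mod 181).
Test 59^d mod 181 for each divisor d in increasing order:
59^1 ≡ 59
59^2 ≡ 42
59^3 = 59^2·59^1 ≡ 125
59^4 ≡ 135
59^5 = 59^4·59^1 ≡ 1  ← first divisor giving 1
The order is 5.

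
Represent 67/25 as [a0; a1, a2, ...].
[2; 1, 2, 8]

Euclidean algorithm steps:
67 = 2 × 25 + 17
25 = 1 × 17 + 8
17 = 2 × 8 + 1
8 = 8 × 1 + 0
Continued fraction: [2; 1, 2, 8]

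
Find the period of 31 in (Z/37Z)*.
4

37 is prime, so ord(31) divides φ(37) = 36.
Divisors of 36: 1, 2, 3, 4, 6, 9, 12, 18, 36.
Repeated squaring: 31^1 ≡ 31, 31^2 ≡ 36, 31^4 ≡ 1, 31^8 ≡ 1, 31^16 ≡ 1, 31^32 ≡ 1 (mod 37).
Test 31^d mod 37 for each divisor d in increasing order:
31^1 ≡ 31
31^2 ≡ 36
31^3 = 31^2·31^1 ≡ 6
31^4 ≡ 1  ← first divisor giving 1
The order is 4.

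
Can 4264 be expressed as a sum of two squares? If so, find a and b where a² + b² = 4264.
30² + 58² (a=30, b=58)

Factorization: 4264 = 2^3 × 13 × 41
By Fermat: n is sum of two squares iff every prime p ≡ 3 (mod 4) appears to even power.
All primes ≡ 3 (mod 4) appear to even power.
Search a = 0, 1, 2, … for 4264 - a² a perfect square: first hit at a = 30: 4264 - 900 = 3364 = 58².
4264 = 30² + 58² = 900 + 3364 ✓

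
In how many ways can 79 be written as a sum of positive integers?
13848650

p(n) counts ways to write n as a sum of positive integers (order ignored).
Euler's pentagonal recurrence: p(k) = p(k-1) + p(k-2) - p(k-5) - p(k-7) + p(k-12) + p(k-15) - ... (offsets j(3j∓1)/2, signs ++--, p(0)=1, p(<0)=0).
DP table for k = 0..78: p(0)=1, p(1)=1, p(2)=2, p(3)=3, p(4)=5, p(5)=7, p(6)=11, p(7)=15, p(8)=22, p(9)=30, p(10)=42, p(11)=56, p(12)=77, p(13)=101, p(14)=135, p(15)=176, p(16)=231, p(17)=297, p(18)=385, p(19)=490, p(20)=627, p(21)=792, p(22)=1002, p(23)=1255, p(24)=1575, p(25)=1958, p(26)=2436, p(27)=3010, p(28)=3718, p(29)=4565, p(30)=5604, p(31)=6842, p(32)=8349, p(33)=10143, p(34)=12310, p(35)=14883, p(36)=17977, p(37)=21637, p(38)=26015, p(39)=31185, p(40)=37338, p(41)=44583, p(42)=53174, p(43)=63261, p(44)=75175, p(45)=89134, p(46)=105558, p(47)=124754, p(48)=147273, p(49)=173525, p(50)=204226, p(51)=239943, p(52)=281589, p(53)=329931, p(54)=386155, p(55)=451276, p(56)=526823, p(57)=614154, p(58)=715220, p(59)=831820, p(60)=966467, p(61)=1121505, p(62)=1300156, p(63)=1505499, p(64)=1741630, p(65)=2012558, p(66)=2323520, p(67)=2679689, p(68)=3087735, p(69)=3554345, p(70)=4087968, p(71)=4697205, p(72)=5392783, p(73)=6185689, p(74)=7089500, p(75)=8118264, p(76)=9289091, p(77)=10619863, p(78)=12132164.
Final step: p(79) = p(78) + p(77) - p(74) - p(72) + p(67) + p(64) - p(57) - p(53) + p(44) + p(39) - p(28) - p(22) + p(9) + p(2)
= 12132164 + 10619863 - 7089500 - 5392783 + 2679689 + 1741630 - 614154 - 329931 + 75175 + 31185 - 3718 - 1002 + 30 + 2
= 13848650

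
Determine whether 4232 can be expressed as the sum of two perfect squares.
46² + 46² (a=46, b=46)

Factorization: 4232 = 2^3 × 23^2
By Fermat: n is sum of two squares iff every prime p ≡ 3 (mod 4) appears to even power.
All primes ≡ 3 (mod 4) appear to even power.
Search a = 0, 1, 2, … for 4232 - a² a perfect square: first hit at a = 46: 4232 - 2116 = 2116 = 46².
4232 = 46² + 46² = 2116 + 2116 ✓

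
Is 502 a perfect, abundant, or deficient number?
deficient

Proper divisors of 502: sum = 1 + 2 + 251 = 254
Since 254 < 502, 502 is deficient.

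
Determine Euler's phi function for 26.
12

26 = 2 × 13
φ(n) = n × ∏(1 - 1/p) for each prime p dividing n
φ(26) = 26 × (1 - 1/2) × (1 - 1/13) = 12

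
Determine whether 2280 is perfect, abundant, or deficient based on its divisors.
abundant

Proper divisors of 2280: sum = 1 + 2 + 3 + 4 + 5 + 6 + 8 + 10 + ... + 456 + 570 + 760 + 1140 (31 divisors) = 4920
Since 4920 > 2280, 2280 is abundant.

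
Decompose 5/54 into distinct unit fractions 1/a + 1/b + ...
1/11 + 1/594

Greedy algorithm:
5/54: ceiling(54/5) = 11, use 1/11
1/594: ceiling(594/1) = 594, use 1/594
Result: 5/54 = 1/11 + 1/594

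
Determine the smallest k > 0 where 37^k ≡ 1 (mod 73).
9

73 is prime, so ord(37) divides φ(73) = 72.
Divisors of 72: 1, 2, 3, 4, 6, 8, 9, 12, 18, 24, 36, 72.
Repeated squaring: 37^1 ≡ 37, 37^2 ≡ 55, 37^4 ≡ 32, 37^8 ≡ 2, 37^16 ≡ 4, 37^32 ≡ 16, 37^64 ≡ 37 (mod 73).
Test 37^d mod 73 for each divisor d in increasing order:
37^1 ≡ 37
37^2 ≡ 55
37^3 = 37^2·37^1 ≡ 64
37^4 ≡ 32
37^6 = 37^4·37^2 ≡ 8
37^8 ≡ 2
37^9 = 37^8·37^1 ≡ 1  ← first divisor giving 1
The order is 9.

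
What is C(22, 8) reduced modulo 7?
3

Using Lucas' theorem:
Write n=22 and k=8 in base 7:
n in base 7: [3, 1]
k in base 7: [1, 1]
C(22,8) mod 7 = ∏ C(n_i, k_i) mod 7
Digit binomials (mod 7): C(3,1) = 3; C(1,1) = 1
Product: 3 × 1 = 3 ≡ 3 (mod 7)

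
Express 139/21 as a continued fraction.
[6; 1, 1, 1, 1, 1, 2]

Euclidean algorithm steps:
139 = 6 × 21 + 13
21 = 1 × 13 + 8
13 = 1 × 8 + 5
8 = 1 × 5 + 3
5 = 1 × 3 + 2
3 = 1 × 2 + 1
2 = 2 × 1 + 0
Continued fraction: [6; 1, 1, 1, 1, 1, 2]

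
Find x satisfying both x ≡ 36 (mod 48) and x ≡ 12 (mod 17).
420

Using Chinese Remainder Theorem:
M = 48 × 17 = 816
M1 = 17, M2 = 48
y1 = 17^(-1) mod 48 = 17
y2 = 48^(-1) mod 17 = 11
x = (36×17×17 + 12×48×11) mod 816 = 420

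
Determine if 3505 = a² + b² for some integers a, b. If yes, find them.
16² + 57² (a=16, b=57)

Factorization: 3505 = 5 × 701
By Fermat: n is sum of two squares iff every prime p ≡ 3 (mod 4) appears to even power.
All primes ≡ 3 (mod 4) appear to even power.
Search a = 0, 1, 2, … for 3505 - a² a perfect square: first hit at a = 16: 3505 - 256 = 3249 = 57².
3505 = 16² + 57² = 256 + 3249 ✓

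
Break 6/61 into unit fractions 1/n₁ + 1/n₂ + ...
1/11 + 1/135 + 1/22647 + 1/683826165

Greedy algorithm:
6/61: ceiling(61/6) = 11, use 1/11
5/671: ceiling(671/5) = 135, use 1/135
4/90585: ceiling(90585/4) = 22647, use 1/22647
1/683826165: ceiling(683826165/1) = 683826165, use 1/683826165
Result: 6/61 = 1/11 + 1/135 + 1/22647 + 1/683826165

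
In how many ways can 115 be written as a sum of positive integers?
1064144451

p(n) counts ways to write n as a sum of positive integers (order ignored).
Euler's pentagonal recurrence: p(k) = p(k-1) + p(k-2) - p(k-5) - p(k-7) + p(k-12) + p(k-15) - ... (offsets j(3j∓1)/2, signs ++--, p(0)=1, p(<0)=0).
DP table for k = 0..114: p(0)=1, p(1)=1, p(2)=2, p(3)=3, p(4)=5, p(5)=7, p(6)=11, p(7)=15, p(8)=22, p(9)=30, p(10)=42, p(11)=56, p(12)=77, p(13)=101, p(14)=135, p(15)=176, p(16)=231, p(17)=297, p(18)=385, p(19)=490, p(20)=627, p(21)=792, p(22)=1002, p(23)=1255, p(24)=1575, p(25)=1958, p(26)=2436, p(27)=3010, p(28)=3718, p(29)=4565, p(30)=5604, p(31)=6842, p(32)=8349, p(33)=10143, p(34)=12310, p(35)=14883, p(36)=17977, p(37)=21637, p(38)=26015, p(39)=31185, p(40)=37338, p(41)=44583, p(42)=53174, p(43)=63261, p(44)=75175, p(45)=89134, p(46)=105558, p(47)=124754, p(48)=147273, p(49)=173525, p(50)=204226, p(51)=239943, p(52)=281589, p(53)=329931, p(54)=386155, p(55)=451276, p(56)=526823, p(57)=614154, p(58)=715220, p(59)=831820, p(60)=966467, p(61)=1121505, p(62)=1300156, p(63)=1505499, p(64)=1741630, p(65)=2012558, p(66)=2323520, p(67)=2679689, p(68)=3087735, p(69)=3554345, p(70)=4087968, p(71)=4697205, p(72)=5392783, p(73)=6185689, p(74)=7089500, p(75)=8118264, p(76)=9289091, p(77)=10619863, p(78)=12132164, p(79)=13848650, p(80)=15796476, p(81)=18004327, p(82)=20506255, p(83)=23338469, p(84)=26543660, p(85)=30167357, p(86)=34262962, p(87)=38887673, p(88)=44108109, p(89)=49995925, p(90)=56634173, p(91)=64112359, p(92)=72533807, p(93)=82010177, p(94)=92669720, p(95)=104651419, p(96)=118114304, p(97)=133230930, p(98)=150198136, p(99)=169229875, p(100)=190569292, p(101)=214481126, p(102)=241265379, p(103)=271248950, p(104)=304801365, p(105)=342325709, p(106)=384276336, p(107)=431149389, p(108)=483502844, p(109)=541946240, p(110)=607163746, p(111)=679903203, p(112)=761002156, p(113)=851376628, p(114)=952050665.
Final step: p(115) = p(114) + p(113) - p(110) - p(108) + p(103) + p(100) - p(93) - p(89) + p(80) + p(75) - p(64) - p(58) + p(45) + p(38) - p(23) - p(15)
= 952050665 + 851376628 - 607163746 - 483502844 + 271248950 + 190569292 - 82010177 - 49995925 + 15796476 + 8118264 - 1741630 - 715220 + 89134 + 26015 - 1255 - 176
= 1064144451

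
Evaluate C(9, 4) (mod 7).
0

Using Lucas' theorem:
Write n=9 and k=4 in base 7:
n in base 7: [1, 2]
k in base 7: [0, 4]
C(9,4) mod 7 = ∏ C(n_i, k_i) mod 7
Digit binomials (mod 7): C(1,0) = 1; C(2,4) = 0 (k_i > n_i)
Product: 1 × 0 = 0 ≡ 0 (mod 7)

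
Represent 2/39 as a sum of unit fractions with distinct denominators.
1/20 + 1/780

Greedy algorithm:
2/39: ceiling(39/2) = 20, use 1/20
1/780: ceiling(780/1) = 780, use 1/780
Result: 2/39 = 1/20 + 1/780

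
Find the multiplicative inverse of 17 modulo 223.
105

gcd(17, 223) = 1, so the inverse exists.
Extended Euclidean algorithm on (223, 17):
223 = 13 × 17 + 2  ⟹  2 = (1)·223 + (-13)·17
17 = 8 × 2 + 1  ⟹  1 = (-8)·223 + (105)·17
So (105)·17 ≡ 1 (mod 223), i.e. 17^(-1) ≡ 105 (mod 223).
Check: 17 × 105 = 1785 ≡ 1 (mod 223)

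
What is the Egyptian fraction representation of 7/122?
1/18 + 1/549

Greedy algorithm:
7/122: ceiling(122/7) = 18, use 1/18
1/549: ceiling(549/1) = 549, use 1/549
Result: 7/122 = 1/18 + 1/549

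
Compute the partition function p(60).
966467

p(n) counts ways to write n as a sum of positive integers (order ignored).
Euler's pentagonal recurrence: p(k) = p(k-1) + p(k-2) - p(k-5) - p(k-7) + p(k-12) + p(k-15) - ... (offsets j(3j∓1)/2, signs ++--, p(0)=1, p(<0)=0).
DP table for k = 0..59: p(0)=1, p(1)=1, p(2)=2, p(3)=3, p(4)=5, p(5)=7, p(6)=11, p(7)=15, p(8)=22, p(9)=30, p(10)=42, p(11)=56, p(12)=77, p(13)=101, p(14)=135, p(15)=176, p(16)=231, p(17)=297, p(18)=385, p(19)=490, p(20)=627, p(21)=792, p(22)=1002, p(23)=1255, p(24)=1575, p(25)=1958, p(26)=2436, p(27)=3010, p(28)=3718, p(29)=4565, p(30)=5604, p(31)=6842, p(32)=8349, p(33)=10143, p(34)=12310, p(35)=14883, p(36)=17977, p(37)=21637, p(38)=26015, p(39)=31185, p(40)=37338, p(41)=44583, p(42)=53174, p(43)=63261, p(44)=75175, p(45)=89134, p(46)=105558, p(47)=124754, p(48)=147273, p(49)=173525, p(50)=204226, p(51)=239943, p(52)=281589, p(53)=329931, p(54)=386155, p(55)=451276, p(56)=526823, p(57)=614154, p(58)=715220, p(59)=831820.
Final step: p(60) = p(59) + p(58) - p(55) - p(53) + p(48) + p(45) - p(38) - p(34) + p(25) + p(20) - p(9) - p(3)
= 831820 + 715220 - 451276 - 329931 + 147273 + 89134 - 26015 - 12310 + 1958 + 627 - 30 - 3
= 966467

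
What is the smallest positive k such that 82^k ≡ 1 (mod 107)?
106

107 is prime, so ord(82) divides φ(107) = 106.
Divisors of 106: 1, 2, 53, 106.
Repeated squaring: 82^1 ≡ 82, 82^2 ≡ 90, 82^4 ≡ 75, 82^8 ≡ 61, 82^16 ≡ 83, 82^32 ≡ 41, 82^64 ≡ 76 (mod 107).
Test 82^d mod 107 for each divisor d in increasing order:
82^1 ≡ 82
82^2 ≡ 90
82^53 = 82^32·82^16·82^4·82^1 ≡ 106
82^106 = 82^64·82^32·82^8·82^2 ≡ 1  ← first divisor giving 1
The order is 106.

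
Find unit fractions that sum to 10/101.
1/11 + 1/124 + 1/27553 + 1/3795811492

Greedy algorithm:
10/101: ceiling(101/10) = 11, use 1/11
9/1111: ceiling(1111/9) = 124, use 1/124
5/137764: ceiling(137764/5) = 27553, use 1/27553
1/3795811492: ceiling(3795811492/1) = 3795811492, use 1/3795811492
Result: 10/101 = 1/11 + 1/124 + 1/27553 + 1/3795811492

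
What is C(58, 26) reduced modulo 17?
0

Using Lucas' theorem:
Write n=58 and k=26 in base 17:
n in base 17: [3, 7]
k in base 17: [1, 9]
C(58,26) mod 17 = ∏ C(n_i, k_i) mod 17
Digit binomials (mod 17): C(3,1) = 3; C(7,9) = 0 (k_i > n_i)
Product: 3 × 0 = 0 ≡ 0 (mod 17)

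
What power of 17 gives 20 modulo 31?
14

Baby-step giant-step with step n = ⌈√31⌉ = 6.
Baby steps 17^j mod 31 (j:value) for j=0..5: 0:1, 1:17, 2:10, 3:15, 4:7, 5:26.
Giant-step multiplier: 17^(-6) ≡ 17^(30-6) = 17^24 ≡ 4 (mod 31).
Giant steps γ_i = 20·4^i mod 31: γ_0=20, γ_1=18, γ_2=10 (in table at j=2).
x = i·n + j = 2·6 + 2 = 14.
Check: 17^14 ≡ 20 (mod 31).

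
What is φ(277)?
276

277 = 277
φ(n) = n × ∏(1 - 1/p) for each prime p dividing n
φ(277) = 277 × (1 - 1/277) = 276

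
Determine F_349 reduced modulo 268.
33

Matrix identity: Q^n = [[F_(n+1), F_n], [F_n, F_(n-1)]] with Q = [[1,1],[1,0]].
n = 349 = 101011101₂. Square-and-multiply, entries mod 268:
Q^1 = [[1,1],[1,0]]
Q^2 = (Q^1)² = [[2,1],[1,1]]
Q^5 = (Q^2)²·Q = [[8,5],[5,3]]
Q^10 = (Q^5)² = [[89,55],[55,34]]
Q^21 = (Q^10)²·Q = [[23,226],[226,65]]
Q^43 = (Q^21)²·Q = [[205,149],[149,56]]
Q^87 = (Q^43)²·Q = [[203,174],[174,29]]
Q^174 = (Q^87)² = [[197,168],[168,29]]
Q^349 = (Q^174)²·Q = [[213,33],[33,180]]
F_349 mod 268 = Q^349[0][1] = 33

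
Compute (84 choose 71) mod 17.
16

Using Lucas' theorem:
Write n=84 and k=71 in base 17:
n in base 17: [4, 16]
k in base 17: [4, 3]
C(84,71) mod 17 = ∏ C(n_i, k_i) mod 17
Digit binomials (mod 17): C(4,4) = 1; C(16,3) = 560 ≡ 16
Product: 1 × 16 = 16 ≡ 16 (mod 17)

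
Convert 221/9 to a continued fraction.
[24; 1, 1, 4]

Euclidean algorithm steps:
221 = 24 × 9 + 5
9 = 1 × 5 + 4
5 = 1 × 4 + 1
4 = 4 × 1 + 0
Continued fraction: [24; 1, 1, 4]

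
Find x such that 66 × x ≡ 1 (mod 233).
173

gcd(66, 233) = 1, so the inverse exists.
Extended Euclidean algorithm on (233, 66):
233 = 3 × 66 + 35  ⟹  35 = (1)·233 + (-3)·66
66 = 1 × 35 + 31  ⟹  31 = (-1)·233 + (4)·66
35 = 1 × 31 + 4  ⟹  4 = (2)·233 + (-7)·66
31 = 7 × 4 + 3  ⟹  3 = (-15)·233 + (53)·66
4 = 1 × 3 + 1  ⟹  1 = (17)·233 + (-60)·66
So (-60)·66 ≡ 1 (mod 233), i.e. 66^(-1) ≡ -60 ≡ 173 (mod 233).
Check: 66 × 173 = 11418 ≡ 1 (mod 233)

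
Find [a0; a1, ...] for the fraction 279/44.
[6; 2, 1, 14]

Euclidean algorithm steps:
279 = 6 × 44 + 15
44 = 2 × 15 + 14
15 = 1 × 14 + 1
14 = 14 × 1 + 0
Continued fraction: [6; 2, 1, 14]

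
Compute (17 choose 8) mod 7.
6

Using Lucas' theorem:
Write n=17 and k=8 in base 7:
n in base 7: [2, 3]
k in base 7: [1, 1]
C(17,8) mod 7 = ∏ C(n_i, k_i) mod 7
Digit binomials (mod 7): C(2,1) = 2; C(3,1) = 3
Product: 2 × 3 = 6 ≡ 6 (mod 7)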